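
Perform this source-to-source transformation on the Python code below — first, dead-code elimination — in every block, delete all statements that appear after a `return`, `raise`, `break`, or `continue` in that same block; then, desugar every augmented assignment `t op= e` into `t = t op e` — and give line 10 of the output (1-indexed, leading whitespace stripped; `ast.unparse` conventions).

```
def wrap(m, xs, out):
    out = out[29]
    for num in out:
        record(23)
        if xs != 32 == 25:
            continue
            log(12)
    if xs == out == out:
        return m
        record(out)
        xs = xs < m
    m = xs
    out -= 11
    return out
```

Transformed code:
def wrap(m, xs, out):
    out = out[29]
    for num in out:
        record(23)
        if xs != 32 == 25:
            continue
    if xs == out == out:
        return m
    m = xs
    out = out - 11
    return out

out = out - 11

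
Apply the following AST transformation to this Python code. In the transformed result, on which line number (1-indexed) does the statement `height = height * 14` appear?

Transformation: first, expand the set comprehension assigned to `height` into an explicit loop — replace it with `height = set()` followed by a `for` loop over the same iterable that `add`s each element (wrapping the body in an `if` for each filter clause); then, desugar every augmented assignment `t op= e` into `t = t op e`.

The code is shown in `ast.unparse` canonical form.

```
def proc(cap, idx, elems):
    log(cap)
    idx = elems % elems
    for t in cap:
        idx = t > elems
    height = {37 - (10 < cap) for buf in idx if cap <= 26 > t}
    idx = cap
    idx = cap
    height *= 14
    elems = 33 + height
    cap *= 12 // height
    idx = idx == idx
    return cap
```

Transformed code:
def proc(cap, idx, elems):
    log(cap)
    idx = elems % elems
    for t in cap:
        idx = t > elems
    height = set()
    for buf in idx:
        if cap <= 26 > t:
            height.add(37 - (10 < cap))
    idx = cap
    idx = cap
    height = height * 14
    elems = 33 + height
    cap = cap * (12 // height)
    idx = idx == idx
    return cap

12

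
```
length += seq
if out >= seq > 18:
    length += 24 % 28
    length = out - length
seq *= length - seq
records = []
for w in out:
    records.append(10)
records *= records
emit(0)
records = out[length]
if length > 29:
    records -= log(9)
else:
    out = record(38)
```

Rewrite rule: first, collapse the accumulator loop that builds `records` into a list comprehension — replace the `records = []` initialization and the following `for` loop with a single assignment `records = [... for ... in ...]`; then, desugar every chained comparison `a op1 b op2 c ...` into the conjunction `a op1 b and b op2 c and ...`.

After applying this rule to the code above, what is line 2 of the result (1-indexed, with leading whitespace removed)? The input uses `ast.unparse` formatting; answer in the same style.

if out >= seq and seq > 18:

Transformed code:
length += seq
if out >= seq and seq > 18:
    length += 24 % 28
    length = out - length
seq *= length - seq
records = [10 for w in out]
records *= records
emit(0)
records = out[length]
if length > 29:
    records -= log(9)
else:
    out = record(38)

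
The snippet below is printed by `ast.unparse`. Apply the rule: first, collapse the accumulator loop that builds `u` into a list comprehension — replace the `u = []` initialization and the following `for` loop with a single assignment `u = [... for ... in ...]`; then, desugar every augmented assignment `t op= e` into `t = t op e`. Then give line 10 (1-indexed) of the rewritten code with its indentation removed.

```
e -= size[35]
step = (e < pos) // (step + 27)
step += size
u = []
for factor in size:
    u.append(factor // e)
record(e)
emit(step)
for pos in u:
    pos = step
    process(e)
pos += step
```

pos = pos + step

Transformed code:
e = e - size[35]
step = (e < pos) // (step + 27)
step = step + size
u = [factor // e for factor in size]
record(e)
emit(step)
for pos in u:
    pos = step
    process(e)
pos = pos + step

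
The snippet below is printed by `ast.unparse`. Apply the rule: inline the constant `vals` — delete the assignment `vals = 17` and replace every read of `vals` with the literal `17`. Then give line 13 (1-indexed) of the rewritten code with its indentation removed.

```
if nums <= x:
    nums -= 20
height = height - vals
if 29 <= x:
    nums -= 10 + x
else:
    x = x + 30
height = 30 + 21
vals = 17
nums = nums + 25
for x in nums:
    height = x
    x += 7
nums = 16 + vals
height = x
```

nums = 16 + 17

Transformed code:
if nums <= x:
    nums -= 20
height = height - 17
if 29 <= x:
    nums -= 10 + x
else:
    x = x + 30
height = 30 + 21
nums = nums + 25
for x in nums:
    height = x
    x += 7
nums = 16 + 17
height = x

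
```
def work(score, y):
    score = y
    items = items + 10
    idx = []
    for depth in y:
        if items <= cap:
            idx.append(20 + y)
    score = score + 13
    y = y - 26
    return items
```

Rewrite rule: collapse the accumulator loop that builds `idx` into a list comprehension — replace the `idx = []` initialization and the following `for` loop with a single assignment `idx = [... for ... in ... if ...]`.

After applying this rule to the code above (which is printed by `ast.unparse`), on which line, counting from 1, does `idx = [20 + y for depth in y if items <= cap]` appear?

Transformed code:
def work(score, y):
    score = y
    items = items + 10
    idx = [20 + y for depth in y if items <= cap]
    score = score + 13
    y = y - 26
    return items

4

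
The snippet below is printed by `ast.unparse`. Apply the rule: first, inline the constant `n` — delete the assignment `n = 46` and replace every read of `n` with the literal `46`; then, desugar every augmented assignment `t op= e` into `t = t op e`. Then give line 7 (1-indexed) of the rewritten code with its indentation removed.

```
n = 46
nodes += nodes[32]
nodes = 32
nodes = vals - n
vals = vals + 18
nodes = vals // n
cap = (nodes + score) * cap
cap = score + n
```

Transformed code:
nodes = nodes + nodes[32]
nodes = 32
nodes = vals - 46
vals = vals + 18
nodes = vals // 46
cap = (nodes + score) * cap
cap = score + 46

cap = score + 46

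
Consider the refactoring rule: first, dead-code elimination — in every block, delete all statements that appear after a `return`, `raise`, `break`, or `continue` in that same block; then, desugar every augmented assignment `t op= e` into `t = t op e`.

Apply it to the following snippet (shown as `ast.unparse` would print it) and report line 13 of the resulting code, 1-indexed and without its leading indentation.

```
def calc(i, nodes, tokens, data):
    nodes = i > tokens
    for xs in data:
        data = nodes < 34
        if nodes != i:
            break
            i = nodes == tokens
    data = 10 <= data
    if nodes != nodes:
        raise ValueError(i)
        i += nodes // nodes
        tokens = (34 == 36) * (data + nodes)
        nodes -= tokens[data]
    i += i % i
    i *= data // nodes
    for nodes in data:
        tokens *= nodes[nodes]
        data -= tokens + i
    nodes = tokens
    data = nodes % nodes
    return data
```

tokens = tokens * nodes[nodes]

Transformed code:
def calc(i, nodes, tokens, data):
    nodes = i > tokens
    for xs in data:
        data = nodes < 34
        if nodes != i:
            break
    data = 10 <= data
    if nodes != nodes:
        raise ValueError(i)
    i = i + i % i
    i = i * (data // nodes)
    for nodes in data:
        tokens = tokens * nodes[nodes]
        data = data - (tokens + i)
    nodes = tokens
    data = nodes % nodes
    return data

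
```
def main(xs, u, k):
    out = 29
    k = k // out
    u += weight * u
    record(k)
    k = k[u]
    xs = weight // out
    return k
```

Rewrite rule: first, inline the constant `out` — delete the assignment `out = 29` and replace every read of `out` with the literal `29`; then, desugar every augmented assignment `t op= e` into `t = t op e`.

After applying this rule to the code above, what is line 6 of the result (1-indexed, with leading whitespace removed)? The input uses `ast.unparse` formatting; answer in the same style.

Transformed code:
def main(xs, u, k):
    k = k // 29
    u = u + weight * u
    record(k)
    k = k[u]
    xs = weight // 29
    return k

xs = weight // 29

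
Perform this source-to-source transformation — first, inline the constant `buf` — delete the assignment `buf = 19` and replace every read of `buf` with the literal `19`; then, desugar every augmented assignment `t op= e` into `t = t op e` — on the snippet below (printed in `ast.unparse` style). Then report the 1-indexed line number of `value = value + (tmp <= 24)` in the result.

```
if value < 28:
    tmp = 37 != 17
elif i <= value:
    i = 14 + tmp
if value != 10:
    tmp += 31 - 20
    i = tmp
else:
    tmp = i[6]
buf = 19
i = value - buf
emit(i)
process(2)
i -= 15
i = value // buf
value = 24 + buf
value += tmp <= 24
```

Transformed code:
if value < 28:
    tmp = 37 != 17
elif i <= value:
    i = 14 + tmp
if value != 10:
    tmp = tmp + (31 - 20)
    i = tmp
else:
    tmp = i[6]
i = value - 19
emit(i)
process(2)
i = i - 15
i = value // 19
value = 24 + 19
value = value + (tmp <= 24)

16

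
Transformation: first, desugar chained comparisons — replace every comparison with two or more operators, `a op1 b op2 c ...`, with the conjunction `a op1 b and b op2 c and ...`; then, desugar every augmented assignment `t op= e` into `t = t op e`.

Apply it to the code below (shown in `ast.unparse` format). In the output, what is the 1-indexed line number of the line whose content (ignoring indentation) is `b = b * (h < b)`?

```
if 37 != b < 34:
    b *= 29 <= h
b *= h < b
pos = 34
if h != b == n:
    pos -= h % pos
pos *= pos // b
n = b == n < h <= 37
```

Transformed code:
if 37 != b and b < 34:
    b = b * (29 <= h)
b = b * (h < b)
pos = 34
if h != b and b == n:
    pos = pos - h % pos
pos = pos * (pos // b)
n = b == n and n < h and (h <= 37)

3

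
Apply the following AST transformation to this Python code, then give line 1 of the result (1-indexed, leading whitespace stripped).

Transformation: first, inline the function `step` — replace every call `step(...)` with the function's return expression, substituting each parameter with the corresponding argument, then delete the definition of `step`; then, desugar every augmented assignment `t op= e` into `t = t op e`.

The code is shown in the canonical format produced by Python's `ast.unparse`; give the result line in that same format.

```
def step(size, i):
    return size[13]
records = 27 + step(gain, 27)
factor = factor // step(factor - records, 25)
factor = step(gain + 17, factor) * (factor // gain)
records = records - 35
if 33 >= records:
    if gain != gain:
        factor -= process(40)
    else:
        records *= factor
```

Transformed code:
records = 27 + gain[13]
factor = factor // (factor - records)[13]
factor = (gain + 17)[13] * (factor // gain)
records = records - 35
if 33 >= records:
    if gain != gain:
        factor = factor - process(40)
    else:
        records = records * factor

records = 27 + gain[13]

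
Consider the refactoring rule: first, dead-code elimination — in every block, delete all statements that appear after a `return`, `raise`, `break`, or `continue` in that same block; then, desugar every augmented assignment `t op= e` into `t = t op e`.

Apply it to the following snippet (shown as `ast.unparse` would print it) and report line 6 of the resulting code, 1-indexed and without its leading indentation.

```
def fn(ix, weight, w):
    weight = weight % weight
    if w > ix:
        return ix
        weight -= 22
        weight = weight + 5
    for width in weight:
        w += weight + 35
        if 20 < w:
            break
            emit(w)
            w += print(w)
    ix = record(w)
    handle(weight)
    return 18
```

w = w + (weight + 35)

Transformed code:
def fn(ix, weight, w):
    weight = weight % weight
    if w > ix:
        return ix
    for width in weight:
        w = w + (weight + 35)
        if 20 < w:
            break
    ix = record(w)
    handle(weight)
    return 18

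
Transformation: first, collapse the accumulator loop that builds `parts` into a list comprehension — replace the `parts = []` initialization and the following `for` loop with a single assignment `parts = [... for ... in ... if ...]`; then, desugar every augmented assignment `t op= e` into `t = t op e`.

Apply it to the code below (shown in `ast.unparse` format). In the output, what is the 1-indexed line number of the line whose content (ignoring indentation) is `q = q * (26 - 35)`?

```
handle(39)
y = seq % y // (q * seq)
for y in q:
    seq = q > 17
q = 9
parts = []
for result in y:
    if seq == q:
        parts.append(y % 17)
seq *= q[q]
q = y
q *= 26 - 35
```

Transformed code:
handle(39)
y = seq % y // (q * seq)
for y in q:
    seq = q > 17
q = 9
parts = [y % 17 for result in y if seq == q]
seq = seq * q[q]
q = y
q = q * (26 - 35)

9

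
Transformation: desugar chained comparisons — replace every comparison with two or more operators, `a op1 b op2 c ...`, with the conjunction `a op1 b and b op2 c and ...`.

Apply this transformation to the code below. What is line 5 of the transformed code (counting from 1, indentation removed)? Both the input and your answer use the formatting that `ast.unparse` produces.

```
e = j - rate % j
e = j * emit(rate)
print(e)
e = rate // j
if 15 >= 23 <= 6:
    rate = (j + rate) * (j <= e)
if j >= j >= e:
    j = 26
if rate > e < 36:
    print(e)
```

if 15 >= 23 and 23 <= 6:

Transformed code:
e = j - rate % j
e = j * emit(rate)
print(e)
e = rate // j
if 15 >= 23 and 23 <= 6:
    rate = (j + rate) * (j <= e)
if j >= j and j >= e:
    j = 26
if rate > e and e < 36:
    print(e)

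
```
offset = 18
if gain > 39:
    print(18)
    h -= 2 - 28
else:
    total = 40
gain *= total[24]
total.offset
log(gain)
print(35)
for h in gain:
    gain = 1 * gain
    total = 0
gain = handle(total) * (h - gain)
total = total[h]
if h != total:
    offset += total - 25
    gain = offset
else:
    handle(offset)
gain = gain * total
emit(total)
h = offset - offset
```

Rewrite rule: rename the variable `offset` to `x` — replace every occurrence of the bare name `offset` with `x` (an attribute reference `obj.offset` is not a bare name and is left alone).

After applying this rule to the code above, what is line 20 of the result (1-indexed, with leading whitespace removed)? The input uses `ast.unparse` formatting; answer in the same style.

Transformed code:
x = 18
if gain > 39:
    print(18)
    h -= 2 - 28
else:
    total = 40
gain *= total[24]
total.offset
log(gain)
print(35)
for h in gain:
    gain = 1 * gain
    total = 0
gain = handle(total) * (h - gain)
total = total[h]
if h != total:
    x += total - 25
    gain = x
else:
    handle(x)
gain = gain * total
emit(total)
h = x - x

handle(x)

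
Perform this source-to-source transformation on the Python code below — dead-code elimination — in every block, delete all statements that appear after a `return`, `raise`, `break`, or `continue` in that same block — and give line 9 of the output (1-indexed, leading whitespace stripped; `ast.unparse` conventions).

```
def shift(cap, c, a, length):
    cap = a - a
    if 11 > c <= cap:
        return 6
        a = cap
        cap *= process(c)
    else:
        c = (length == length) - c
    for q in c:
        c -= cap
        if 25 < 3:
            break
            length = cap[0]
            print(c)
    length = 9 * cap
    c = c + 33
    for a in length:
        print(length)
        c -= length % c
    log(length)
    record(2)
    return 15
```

Transformed code:
def shift(cap, c, a, length):
    cap = a - a
    if 11 > c <= cap:
        return 6
    else:
        c = (length == length) - c
    for q in c:
        c -= cap
        if 25 < 3:
            break
    length = 9 * cap
    c = c + 33
    for a in length:
        print(length)
        c -= length % c
    log(length)
    record(2)
    return 15

if 25 < 3:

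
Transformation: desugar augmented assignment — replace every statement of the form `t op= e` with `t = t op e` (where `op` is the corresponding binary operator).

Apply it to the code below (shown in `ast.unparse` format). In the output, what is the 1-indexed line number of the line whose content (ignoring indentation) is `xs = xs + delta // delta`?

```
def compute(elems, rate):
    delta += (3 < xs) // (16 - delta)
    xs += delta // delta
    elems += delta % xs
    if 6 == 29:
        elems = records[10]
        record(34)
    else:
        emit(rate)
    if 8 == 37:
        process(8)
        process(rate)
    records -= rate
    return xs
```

Transformed code:
def compute(elems, rate):
    delta = delta + (3 < xs) // (16 - delta)
    xs = xs + delta // delta
    elems = elems + delta % xs
    if 6 == 29:
        elems = records[10]
        record(34)
    else:
        emit(rate)
    if 8 == 37:
        process(8)
        process(rate)
    records = records - rate
    return xs

3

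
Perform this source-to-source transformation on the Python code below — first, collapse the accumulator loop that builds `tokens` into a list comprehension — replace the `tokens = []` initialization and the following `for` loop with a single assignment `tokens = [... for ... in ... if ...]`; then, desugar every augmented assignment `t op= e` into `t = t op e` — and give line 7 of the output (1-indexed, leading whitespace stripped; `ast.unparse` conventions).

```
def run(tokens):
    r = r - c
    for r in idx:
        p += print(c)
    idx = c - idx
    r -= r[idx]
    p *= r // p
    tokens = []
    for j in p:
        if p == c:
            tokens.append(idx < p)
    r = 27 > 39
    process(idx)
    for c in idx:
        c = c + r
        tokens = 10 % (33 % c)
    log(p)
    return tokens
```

Transformed code:
def run(tokens):
    r = r - c
    for r in idx:
        p = p + print(c)
    idx = c - idx
    r = r - r[idx]
    p = p * (r // p)
    tokens = [idx < p for j in p if p == c]
    r = 27 > 39
    process(idx)
    for c in idx:
        c = c + r
        tokens = 10 % (33 % c)
    log(p)
    return tokens

p = p * (r // p)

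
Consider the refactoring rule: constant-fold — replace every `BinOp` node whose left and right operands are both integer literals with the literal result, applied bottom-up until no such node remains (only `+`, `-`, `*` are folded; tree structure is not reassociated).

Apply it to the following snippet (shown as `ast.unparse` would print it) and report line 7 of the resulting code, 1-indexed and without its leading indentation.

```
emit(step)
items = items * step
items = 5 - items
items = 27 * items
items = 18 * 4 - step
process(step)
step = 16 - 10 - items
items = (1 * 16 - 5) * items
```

step = 6 - items

Transformed code:
emit(step)
items = items * step
items = 5 - items
items = 27 * items
items = 72 - step
process(step)
step = 6 - items
items = 11 * items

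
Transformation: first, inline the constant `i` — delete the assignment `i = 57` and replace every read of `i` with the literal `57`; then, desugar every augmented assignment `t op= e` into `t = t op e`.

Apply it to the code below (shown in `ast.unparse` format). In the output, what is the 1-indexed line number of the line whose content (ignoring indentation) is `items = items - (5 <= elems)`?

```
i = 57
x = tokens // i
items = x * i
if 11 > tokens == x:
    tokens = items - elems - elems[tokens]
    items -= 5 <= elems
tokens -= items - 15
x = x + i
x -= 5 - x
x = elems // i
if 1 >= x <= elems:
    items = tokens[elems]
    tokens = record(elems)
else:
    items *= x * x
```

Transformed code:
x = tokens // 57
items = x * 57
if 11 > tokens == x:
    tokens = items - elems - elems[tokens]
    items = items - (5 <= elems)
tokens = tokens - (items - 15)
x = x + 57
x = x - (5 - x)
x = elems // 57
if 1 >= x <= elems:
    items = tokens[elems]
    tokens = record(elems)
else:
    items = items * (x * x)

5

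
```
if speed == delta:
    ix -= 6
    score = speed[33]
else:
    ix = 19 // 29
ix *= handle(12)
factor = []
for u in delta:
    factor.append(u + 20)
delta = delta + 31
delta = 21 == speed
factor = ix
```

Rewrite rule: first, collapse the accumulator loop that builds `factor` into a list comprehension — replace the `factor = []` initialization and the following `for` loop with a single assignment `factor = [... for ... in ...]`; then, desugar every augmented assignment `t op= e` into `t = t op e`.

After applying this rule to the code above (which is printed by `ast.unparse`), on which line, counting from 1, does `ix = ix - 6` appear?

2

Transformed code:
if speed == delta:
    ix = ix - 6
    score = speed[33]
else:
    ix = 19 // 29
ix = ix * handle(12)
factor = [u + 20 for u in delta]
delta = delta + 31
delta = 21 == speed
factor = ix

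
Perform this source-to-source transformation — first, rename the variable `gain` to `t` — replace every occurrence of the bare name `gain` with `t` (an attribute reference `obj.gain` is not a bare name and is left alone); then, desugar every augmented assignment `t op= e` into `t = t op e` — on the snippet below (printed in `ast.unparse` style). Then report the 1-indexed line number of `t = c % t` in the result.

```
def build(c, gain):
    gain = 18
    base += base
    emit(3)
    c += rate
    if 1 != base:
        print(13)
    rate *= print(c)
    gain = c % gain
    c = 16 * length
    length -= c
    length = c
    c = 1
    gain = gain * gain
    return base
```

Transformed code:
def build(c, t):
    t = 18
    base = base + base
    emit(3)
    c = c + rate
    if 1 != base:
        print(13)
    rate = rate * print(c)
    t = c % t
    c = 16 * length
    length = length - c
    length = c
    c = 1
    t = t * t
    return base

9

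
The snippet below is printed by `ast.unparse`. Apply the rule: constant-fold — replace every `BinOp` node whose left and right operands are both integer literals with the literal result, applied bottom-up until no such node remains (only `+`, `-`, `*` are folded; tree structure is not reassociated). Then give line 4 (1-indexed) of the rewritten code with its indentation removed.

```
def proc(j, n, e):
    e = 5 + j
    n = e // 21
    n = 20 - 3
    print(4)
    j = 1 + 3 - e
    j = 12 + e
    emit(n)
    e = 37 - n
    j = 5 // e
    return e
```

Transformed code:
def proc(j, n, e):
    e = 5 + j
    n = e // 21
    n = 17
    print(4)
    j = 4 - e
    j = 12 + e
    emit(n)
    e = 37 - n
    j = 5 // e
    return e

n = 17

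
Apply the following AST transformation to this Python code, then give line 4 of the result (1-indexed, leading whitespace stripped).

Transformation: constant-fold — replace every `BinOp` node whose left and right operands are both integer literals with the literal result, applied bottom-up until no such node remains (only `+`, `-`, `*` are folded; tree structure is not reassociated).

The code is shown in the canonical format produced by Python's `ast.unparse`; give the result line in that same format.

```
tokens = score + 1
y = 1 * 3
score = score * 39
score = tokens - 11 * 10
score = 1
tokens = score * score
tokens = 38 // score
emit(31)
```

score = tokens - 110

Transformed code:
tokens = score + 1
y = 3
score = score * 39
score = tokens - 110
score = 1
tokens = score * score
tokens = 38 // score
emit(31)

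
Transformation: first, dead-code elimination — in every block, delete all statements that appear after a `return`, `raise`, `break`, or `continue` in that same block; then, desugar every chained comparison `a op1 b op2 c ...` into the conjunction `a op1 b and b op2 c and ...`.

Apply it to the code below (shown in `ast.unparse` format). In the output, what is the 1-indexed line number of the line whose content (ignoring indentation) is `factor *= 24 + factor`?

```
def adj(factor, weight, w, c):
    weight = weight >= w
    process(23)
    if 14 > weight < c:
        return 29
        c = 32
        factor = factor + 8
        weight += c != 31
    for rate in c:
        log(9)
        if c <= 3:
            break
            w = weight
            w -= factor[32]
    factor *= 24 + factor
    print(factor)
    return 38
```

10

Transformed code:
def adj(factor, weight, w, c):
    weight = weight >= w
    process(23)
    if 14 > weight and weight < c:
        return 29
    for rate in c:
        log(9)
        if c <= 3:
            break
    factor *= 24 + factor
    print(factor)
    return 38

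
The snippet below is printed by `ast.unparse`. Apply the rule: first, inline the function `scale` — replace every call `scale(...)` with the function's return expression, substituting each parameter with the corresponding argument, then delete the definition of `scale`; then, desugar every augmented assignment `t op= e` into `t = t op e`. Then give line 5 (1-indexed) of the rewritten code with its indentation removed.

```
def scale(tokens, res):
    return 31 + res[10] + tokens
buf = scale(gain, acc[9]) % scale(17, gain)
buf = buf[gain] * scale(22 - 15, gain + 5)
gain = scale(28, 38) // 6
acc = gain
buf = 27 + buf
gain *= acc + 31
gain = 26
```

Transformed code:
buf = (31 + acc[9][10] + gain) % (31 + gain[10] + 17)
buf = buf[gain] * (31 + (gain + 5)[10] + (22 - 15))
gain = (31 + 38[10] + 28) // 6
acc = gain
buf = 27 + buf
gain = gain * (acc + 31)
gain = 26

buf = 27 + buf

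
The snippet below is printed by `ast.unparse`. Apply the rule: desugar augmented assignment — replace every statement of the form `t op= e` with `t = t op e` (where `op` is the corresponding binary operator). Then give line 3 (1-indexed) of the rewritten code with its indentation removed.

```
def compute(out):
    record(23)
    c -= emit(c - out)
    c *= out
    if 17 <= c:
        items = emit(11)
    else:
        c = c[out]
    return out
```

c = c - emit(c - out)

Transformed code:
def compute(out):
    record(23)
    c = c - emit(c - out)
    c = c * out
    if 17 <= c:
        items = emit(11)
    else:
        c = c[out]
    return out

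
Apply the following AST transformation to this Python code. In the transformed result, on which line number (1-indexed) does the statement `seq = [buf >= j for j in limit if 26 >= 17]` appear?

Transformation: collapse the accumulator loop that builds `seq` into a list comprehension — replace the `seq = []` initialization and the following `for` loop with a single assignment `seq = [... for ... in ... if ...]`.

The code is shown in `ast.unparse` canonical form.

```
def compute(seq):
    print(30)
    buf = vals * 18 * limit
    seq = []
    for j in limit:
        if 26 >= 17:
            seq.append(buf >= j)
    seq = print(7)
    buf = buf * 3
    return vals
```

4

Transformed code:
def compute(seq):
    print(30)
    buf = vals * 18 * limit
    seq = [buf >= j for j in limit if 26 >= 17]
    seq = print(7)
    buf = buf * 3
    return vals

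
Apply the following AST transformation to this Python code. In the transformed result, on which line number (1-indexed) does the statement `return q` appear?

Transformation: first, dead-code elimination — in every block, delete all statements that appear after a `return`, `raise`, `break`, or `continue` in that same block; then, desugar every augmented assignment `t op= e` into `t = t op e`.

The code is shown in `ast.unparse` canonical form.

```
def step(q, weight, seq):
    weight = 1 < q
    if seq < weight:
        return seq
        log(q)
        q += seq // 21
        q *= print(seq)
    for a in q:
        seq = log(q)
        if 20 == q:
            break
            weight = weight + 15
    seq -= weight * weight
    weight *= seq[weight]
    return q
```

Transformed code:
def step(q, weight, seq):
    weight = 1 < q
    if seq < weight:
        return seq
    for a in q:
        seq = log(q)
        if 20 == q:
            break
    seq = seq - weight * weight
    weight = weight * seq[weight]
    return q

11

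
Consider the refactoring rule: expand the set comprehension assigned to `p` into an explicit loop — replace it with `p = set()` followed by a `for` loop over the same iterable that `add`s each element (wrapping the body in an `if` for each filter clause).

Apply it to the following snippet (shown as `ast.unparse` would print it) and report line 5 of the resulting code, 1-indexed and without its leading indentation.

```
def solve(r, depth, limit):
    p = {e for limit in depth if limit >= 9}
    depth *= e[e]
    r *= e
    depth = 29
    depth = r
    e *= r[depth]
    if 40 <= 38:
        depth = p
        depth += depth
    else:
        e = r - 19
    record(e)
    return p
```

p.add(e)

Transformed code:
def solve(r, depth, limit):
    p = set()
    for limit in depth:
        if limit >= 9:
            p.add(e)
    depth *= e[e]
    r *= e
    depth = 29
    depth = r
    e *= r[depth]
    if 40 <= 38:
        depth = p
        depth += depth
    else:
        e = r - 19
    record(e)
    return p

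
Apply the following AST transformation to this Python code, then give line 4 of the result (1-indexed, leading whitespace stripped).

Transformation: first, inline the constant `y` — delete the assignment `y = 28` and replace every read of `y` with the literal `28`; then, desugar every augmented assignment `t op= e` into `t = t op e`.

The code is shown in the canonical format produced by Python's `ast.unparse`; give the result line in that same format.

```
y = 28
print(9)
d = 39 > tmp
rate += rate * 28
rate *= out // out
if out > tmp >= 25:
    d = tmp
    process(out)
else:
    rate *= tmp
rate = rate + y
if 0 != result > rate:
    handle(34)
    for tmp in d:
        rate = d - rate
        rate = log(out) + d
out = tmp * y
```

Transformed code:
print(9)
d = 39 > tmp
rate = rate + rate * 28
rate = rate * (out // out)
if out > tmp >= 25:
    d = tmp
    process(out)
else:
    rate = rate * tmp
rate = rate + 28
if 0 != result > rate:
    handle(34)
    for tmp in d:
        rate = d - rate
        rate = log(out) + d
out = tmp * 28

rate = rate * (out // out)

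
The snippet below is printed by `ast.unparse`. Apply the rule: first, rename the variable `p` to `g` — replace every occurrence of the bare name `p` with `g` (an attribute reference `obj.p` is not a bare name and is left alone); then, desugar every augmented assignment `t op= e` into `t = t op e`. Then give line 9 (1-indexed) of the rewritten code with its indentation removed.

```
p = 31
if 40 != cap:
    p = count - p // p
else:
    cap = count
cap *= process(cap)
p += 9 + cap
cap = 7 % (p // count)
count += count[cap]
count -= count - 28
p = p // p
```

Transformed code:
g = 31
if 40 != cap:
    g = count - g // g
else:
    cap = count
cap = cap * process(cap)
g = g + (9 + cap)
cap = 7 % (g // count)
count = count + count[cap]
count = count - (count - 28)
g = g // g

count = count + count[cap]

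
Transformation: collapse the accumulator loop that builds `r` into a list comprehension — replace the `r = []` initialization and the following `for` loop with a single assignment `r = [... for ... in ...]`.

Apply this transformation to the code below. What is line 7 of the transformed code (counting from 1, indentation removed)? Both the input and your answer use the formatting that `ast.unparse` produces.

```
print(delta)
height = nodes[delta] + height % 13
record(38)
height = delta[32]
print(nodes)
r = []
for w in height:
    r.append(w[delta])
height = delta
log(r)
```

Transformed code:
print(delta)
height = nodes[delta] + height % 13
record(38)
height = delta[32]
print(nodes)
r = [w[delta] for w in height]
height = delta
log(r)

height = delta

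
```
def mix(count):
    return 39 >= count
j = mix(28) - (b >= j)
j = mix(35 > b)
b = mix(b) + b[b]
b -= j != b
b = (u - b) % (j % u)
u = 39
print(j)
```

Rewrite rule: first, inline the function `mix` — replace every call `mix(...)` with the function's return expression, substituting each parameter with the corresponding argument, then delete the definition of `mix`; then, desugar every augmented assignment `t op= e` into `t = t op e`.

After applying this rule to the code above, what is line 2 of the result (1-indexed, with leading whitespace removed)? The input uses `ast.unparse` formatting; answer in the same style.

Transformed code:
j = (39 >= 28) - (b >= j)
j = 39 >= (35 > b)
b = (39 >= b) + b[b]
b = b - (j != b)
b = (u - b) % (j % u)
u = 39
print(j)

j = 39 >= (35 > b)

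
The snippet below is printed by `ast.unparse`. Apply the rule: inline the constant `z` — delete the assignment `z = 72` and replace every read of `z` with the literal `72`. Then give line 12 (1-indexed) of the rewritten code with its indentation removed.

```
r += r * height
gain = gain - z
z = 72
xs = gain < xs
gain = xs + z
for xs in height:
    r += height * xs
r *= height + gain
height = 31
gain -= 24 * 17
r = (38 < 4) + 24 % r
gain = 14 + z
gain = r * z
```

Transformed code:
r += r * height
gain = gain - 72
xs = gain < xs
gain = xs + 72
for xs in height:
    r += height * xs
r *= height + gain
height = 31
gain -= 24 * 17
r = (38 < 4) + 24 % r
gain = 14 + 72
gain = r * 72

gain = r * 72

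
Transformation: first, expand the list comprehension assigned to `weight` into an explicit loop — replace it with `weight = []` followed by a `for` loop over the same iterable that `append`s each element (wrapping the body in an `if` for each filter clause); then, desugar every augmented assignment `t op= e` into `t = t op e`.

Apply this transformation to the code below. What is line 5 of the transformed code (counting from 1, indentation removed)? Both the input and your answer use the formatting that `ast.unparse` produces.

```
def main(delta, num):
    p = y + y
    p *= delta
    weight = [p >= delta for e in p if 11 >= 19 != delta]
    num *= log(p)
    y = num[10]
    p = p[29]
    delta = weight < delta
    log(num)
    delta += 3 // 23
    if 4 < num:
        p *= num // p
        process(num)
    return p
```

Transformed code:
def main(delta, num):
    p = y + y
    p = p * delta
    weight = []
    for e in p:
        if 11 >= 19 != delta:
            weight.append(p >= delta)
    num = num * log(p)
    y = num[10]
    p = p[29]
    delta = weight < delta
    log(num)
    delta = delta + 3 // 23
    if 4 < num:
        p = p * (num // p)
        process(num)
    return p

for e in p:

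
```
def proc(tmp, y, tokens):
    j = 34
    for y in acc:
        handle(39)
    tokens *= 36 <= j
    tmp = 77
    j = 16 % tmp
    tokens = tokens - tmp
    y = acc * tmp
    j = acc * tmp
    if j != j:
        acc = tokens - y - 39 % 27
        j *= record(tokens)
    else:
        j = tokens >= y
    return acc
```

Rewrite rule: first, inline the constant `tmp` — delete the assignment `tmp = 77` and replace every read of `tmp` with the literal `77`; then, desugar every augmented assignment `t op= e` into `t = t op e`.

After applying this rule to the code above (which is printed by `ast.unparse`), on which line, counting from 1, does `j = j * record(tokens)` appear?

12

Transformed code:
def proc(tmp, y, tokens):
    j = 34
    for y in acc:
        handle(39)
    tokens = tokens * (36 <= j)
    j = 16 % 77
    tokens = tokens - 77
    y = acc * 77
    j = acc * 77
    if j != j:
        acc = tokens - y - 39 % 27
        j = j * record(tokens)
    else:
        j = tokens >= y
    return acc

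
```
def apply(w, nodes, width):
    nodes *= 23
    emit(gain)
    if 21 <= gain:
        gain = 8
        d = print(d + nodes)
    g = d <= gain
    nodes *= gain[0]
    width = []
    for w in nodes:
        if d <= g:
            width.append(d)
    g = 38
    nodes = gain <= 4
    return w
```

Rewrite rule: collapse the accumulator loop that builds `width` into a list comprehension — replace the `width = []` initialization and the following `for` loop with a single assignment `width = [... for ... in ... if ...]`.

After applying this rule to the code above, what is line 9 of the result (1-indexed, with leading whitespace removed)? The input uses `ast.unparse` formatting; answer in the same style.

Transformed code:
def apply(w, nodes, width):
    nodes *= 23
    emit(gain)
    if 21 <= gain:
        gain = 8
        d = print(d + nodes)
    g = d <= gain
    nodes *= gain[0]
    width = [d for w in nodes if d <= g]
    g = 38
    nodes = gain <= 4
    return w

width = [d for w in nodes if d <= g]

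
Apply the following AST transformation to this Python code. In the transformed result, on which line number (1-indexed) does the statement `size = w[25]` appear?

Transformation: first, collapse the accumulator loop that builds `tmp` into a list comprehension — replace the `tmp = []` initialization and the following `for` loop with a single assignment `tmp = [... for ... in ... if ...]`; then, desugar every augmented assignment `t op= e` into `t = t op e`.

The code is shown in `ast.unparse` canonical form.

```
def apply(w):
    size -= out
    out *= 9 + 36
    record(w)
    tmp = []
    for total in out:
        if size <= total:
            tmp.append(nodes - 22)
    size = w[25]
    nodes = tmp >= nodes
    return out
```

6

Transformed code:
def apply(w):
    size = size - out
    out = out * (9 + 36)
    record(w)
    tmp = [nodes - 22 for total in out if size <= total]
    size = w[25]
    nodes = tmp >= nodes
    return out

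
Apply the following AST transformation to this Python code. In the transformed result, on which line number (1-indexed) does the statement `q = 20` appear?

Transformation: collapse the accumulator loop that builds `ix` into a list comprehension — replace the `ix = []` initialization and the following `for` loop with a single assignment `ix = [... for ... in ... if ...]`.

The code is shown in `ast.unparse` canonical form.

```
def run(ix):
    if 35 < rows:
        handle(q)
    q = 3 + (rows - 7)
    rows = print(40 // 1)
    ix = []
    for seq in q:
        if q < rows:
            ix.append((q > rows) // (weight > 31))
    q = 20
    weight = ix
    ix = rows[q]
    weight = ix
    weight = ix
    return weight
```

7

Transformed code:
def run(ix):
    if 35 < rows:
        handle(q)
    q = 3 + (rows - 7)
    rows = print(40 // 1)
    ix = [(q > rows) // (weight > 31) for seq in q if q < rows]
    q = 20
    weight = ix
    ix = rows[q]
    weight = ix
    weight = ix
    return weight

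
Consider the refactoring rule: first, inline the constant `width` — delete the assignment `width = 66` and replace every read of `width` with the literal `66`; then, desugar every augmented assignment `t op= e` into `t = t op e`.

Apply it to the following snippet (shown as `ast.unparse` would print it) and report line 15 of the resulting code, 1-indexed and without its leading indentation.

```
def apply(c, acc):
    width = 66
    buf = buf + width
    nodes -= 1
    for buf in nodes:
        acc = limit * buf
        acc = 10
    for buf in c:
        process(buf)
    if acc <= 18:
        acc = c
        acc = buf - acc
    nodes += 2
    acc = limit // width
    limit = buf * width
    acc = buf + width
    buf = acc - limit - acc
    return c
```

acc = buf + 66

Transformed code:
def apply(c, acc):
    buf = buf + 66
    nodes = nodes - 1
    for buf in nodes:
        acc = limit * buf
        acc = 10
    for buf in c:
        process(buf)
    if acc <= 18:
        acc = c
        acc = buf - acc
    nodes = nodes + 2
    acc = limit // 66
    limit = buf * 66
    acc = buf + 66
    buf = acc - limit - acc
    return c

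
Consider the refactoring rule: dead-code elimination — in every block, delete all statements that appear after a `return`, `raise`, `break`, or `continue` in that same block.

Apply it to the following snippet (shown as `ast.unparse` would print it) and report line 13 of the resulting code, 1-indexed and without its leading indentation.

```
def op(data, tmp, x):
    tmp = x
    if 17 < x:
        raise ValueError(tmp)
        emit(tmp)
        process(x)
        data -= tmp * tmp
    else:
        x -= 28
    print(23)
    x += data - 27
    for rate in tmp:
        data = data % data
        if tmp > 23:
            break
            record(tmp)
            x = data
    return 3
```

return 3

Transformed code:
def op(data, tmp, x):
    tmp = x
    if 17 < x:
        raise ValueError(tmp)
    else:
        x -= 28
    print(23)
    x += data - 27
    for rate in tmp:
        data = data % data
        if tmp > 23:
            break
    return 3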